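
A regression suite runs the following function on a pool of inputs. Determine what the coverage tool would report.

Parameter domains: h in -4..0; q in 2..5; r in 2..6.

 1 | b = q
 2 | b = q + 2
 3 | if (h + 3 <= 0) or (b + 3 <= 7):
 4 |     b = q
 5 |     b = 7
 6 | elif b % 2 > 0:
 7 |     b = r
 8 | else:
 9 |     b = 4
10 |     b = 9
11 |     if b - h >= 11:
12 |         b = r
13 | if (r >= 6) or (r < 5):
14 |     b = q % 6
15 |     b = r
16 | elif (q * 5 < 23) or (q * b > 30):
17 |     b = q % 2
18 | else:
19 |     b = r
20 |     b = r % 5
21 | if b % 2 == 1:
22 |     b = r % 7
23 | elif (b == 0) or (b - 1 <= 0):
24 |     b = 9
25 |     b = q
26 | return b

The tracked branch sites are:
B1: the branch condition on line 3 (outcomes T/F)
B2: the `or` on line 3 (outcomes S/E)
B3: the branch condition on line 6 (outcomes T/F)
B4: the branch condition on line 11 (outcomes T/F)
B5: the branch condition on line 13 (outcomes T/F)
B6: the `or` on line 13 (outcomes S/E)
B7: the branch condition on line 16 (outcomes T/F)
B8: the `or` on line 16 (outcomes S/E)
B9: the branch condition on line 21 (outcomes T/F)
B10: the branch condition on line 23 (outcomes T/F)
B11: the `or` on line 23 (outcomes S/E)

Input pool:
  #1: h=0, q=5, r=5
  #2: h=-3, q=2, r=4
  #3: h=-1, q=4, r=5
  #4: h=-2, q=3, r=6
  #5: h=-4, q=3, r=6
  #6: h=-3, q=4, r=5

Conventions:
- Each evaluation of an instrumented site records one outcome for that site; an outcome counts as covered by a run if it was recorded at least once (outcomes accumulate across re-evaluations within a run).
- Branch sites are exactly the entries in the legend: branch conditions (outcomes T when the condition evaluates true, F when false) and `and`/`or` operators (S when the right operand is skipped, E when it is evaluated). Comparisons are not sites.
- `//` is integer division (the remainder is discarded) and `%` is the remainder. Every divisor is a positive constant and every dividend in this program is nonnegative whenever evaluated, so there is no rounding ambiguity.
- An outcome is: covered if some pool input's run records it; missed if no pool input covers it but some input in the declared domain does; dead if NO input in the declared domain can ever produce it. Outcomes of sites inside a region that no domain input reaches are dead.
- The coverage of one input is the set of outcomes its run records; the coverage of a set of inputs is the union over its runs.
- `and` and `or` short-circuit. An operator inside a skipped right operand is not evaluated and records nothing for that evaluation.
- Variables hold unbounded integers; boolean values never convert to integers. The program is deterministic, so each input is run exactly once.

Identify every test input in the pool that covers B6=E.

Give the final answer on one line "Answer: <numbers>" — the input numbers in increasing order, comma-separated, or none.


input #1 (h=0, q=5, r=5): covers B6=E
input #2 (h=-3, q=2, r=4): covers B6=E
input #3 (h=-1, q=4, r=5): covers B6=E
input #4 (h=-2, q=3, r=6): misses B6=E
input #5 (h=-4, q=3, r=6): misses B6=E
input #6 (h=-3, q=4, r=5): covers B6=E
Answer: 1, 2, 3, 6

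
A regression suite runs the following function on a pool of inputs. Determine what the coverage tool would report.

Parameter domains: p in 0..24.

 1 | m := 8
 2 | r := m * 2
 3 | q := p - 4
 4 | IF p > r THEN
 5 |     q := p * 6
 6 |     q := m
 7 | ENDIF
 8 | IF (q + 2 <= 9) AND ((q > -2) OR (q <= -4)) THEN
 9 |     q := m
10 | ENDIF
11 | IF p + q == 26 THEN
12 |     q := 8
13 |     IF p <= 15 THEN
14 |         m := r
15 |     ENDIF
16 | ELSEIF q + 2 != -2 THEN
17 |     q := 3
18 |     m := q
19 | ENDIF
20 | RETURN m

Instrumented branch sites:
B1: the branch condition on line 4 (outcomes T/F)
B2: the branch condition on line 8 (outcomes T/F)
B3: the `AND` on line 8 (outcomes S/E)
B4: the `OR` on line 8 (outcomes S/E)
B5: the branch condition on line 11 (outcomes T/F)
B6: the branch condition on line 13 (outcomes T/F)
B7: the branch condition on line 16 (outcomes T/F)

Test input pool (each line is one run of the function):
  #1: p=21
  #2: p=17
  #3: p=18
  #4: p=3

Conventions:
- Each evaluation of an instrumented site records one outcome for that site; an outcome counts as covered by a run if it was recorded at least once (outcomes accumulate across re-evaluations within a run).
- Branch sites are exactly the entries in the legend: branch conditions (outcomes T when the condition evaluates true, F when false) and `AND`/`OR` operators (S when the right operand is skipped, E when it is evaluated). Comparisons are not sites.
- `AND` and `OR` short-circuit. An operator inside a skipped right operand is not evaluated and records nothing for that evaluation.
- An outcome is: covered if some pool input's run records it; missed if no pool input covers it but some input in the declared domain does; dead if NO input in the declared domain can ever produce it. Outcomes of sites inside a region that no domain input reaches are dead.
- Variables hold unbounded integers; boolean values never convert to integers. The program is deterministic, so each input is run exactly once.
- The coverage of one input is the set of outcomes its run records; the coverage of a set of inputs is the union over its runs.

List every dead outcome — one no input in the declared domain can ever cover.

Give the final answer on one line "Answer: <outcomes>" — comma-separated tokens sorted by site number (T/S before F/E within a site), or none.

sweeping the full domain (25 inputs) for each outcome:
  B7=F: never recorded by any domain input -> dead
  reachable outcomes have witnesses, e.g. B1=T (e.g. p=17), B1=F (e.g. p=0), B2=T (e.g. p=0), B2=F (e.g. p=1)

Answer: B7=F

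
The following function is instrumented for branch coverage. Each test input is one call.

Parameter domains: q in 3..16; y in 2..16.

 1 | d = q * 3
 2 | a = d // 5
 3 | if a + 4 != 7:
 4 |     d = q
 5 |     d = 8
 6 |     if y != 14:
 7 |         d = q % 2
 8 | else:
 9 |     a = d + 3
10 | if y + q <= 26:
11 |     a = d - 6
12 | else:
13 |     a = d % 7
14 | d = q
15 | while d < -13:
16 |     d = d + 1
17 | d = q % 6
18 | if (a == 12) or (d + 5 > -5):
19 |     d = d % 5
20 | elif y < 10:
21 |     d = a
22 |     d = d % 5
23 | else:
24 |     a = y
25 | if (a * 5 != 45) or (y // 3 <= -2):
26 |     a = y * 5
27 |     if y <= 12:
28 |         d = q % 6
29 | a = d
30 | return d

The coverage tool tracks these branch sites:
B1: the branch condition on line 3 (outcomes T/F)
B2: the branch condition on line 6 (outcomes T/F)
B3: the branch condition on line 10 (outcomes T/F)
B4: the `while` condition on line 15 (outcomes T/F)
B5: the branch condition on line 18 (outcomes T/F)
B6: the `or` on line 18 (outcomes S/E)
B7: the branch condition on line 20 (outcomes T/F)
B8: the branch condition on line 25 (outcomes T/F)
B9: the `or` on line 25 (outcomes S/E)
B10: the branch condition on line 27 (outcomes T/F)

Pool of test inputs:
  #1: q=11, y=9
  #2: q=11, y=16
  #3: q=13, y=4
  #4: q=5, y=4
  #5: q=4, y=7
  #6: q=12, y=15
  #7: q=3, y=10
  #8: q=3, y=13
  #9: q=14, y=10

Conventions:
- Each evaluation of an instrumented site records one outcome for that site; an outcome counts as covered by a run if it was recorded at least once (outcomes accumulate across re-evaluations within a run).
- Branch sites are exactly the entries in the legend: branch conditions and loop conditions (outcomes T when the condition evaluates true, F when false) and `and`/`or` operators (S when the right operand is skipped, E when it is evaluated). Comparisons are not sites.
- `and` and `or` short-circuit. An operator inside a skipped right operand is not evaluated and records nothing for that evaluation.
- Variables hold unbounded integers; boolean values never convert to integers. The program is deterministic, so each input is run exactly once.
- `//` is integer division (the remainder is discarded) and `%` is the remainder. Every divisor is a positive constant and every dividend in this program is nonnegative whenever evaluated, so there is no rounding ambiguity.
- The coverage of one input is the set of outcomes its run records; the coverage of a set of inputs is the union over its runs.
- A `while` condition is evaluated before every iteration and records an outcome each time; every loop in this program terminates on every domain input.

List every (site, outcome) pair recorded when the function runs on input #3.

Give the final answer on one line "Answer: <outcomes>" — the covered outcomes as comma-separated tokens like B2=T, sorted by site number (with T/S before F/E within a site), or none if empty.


Simulating input #3 (q=13, y=4) step by step:
  B1->T, B2->T, B3->T, B4->F, B6->E, B5->T, B9->S, B8->T, B10->T
deduplicating events, the covered set is: B1=T, B2=T, B3=T, B4=F, B5=T, B6=E, B8=T, B9=S, B10=T
Answer: B1=T, B2=T, B3=T, B4=F, B5=T, B6=E, B8=T, B9=S, B10=T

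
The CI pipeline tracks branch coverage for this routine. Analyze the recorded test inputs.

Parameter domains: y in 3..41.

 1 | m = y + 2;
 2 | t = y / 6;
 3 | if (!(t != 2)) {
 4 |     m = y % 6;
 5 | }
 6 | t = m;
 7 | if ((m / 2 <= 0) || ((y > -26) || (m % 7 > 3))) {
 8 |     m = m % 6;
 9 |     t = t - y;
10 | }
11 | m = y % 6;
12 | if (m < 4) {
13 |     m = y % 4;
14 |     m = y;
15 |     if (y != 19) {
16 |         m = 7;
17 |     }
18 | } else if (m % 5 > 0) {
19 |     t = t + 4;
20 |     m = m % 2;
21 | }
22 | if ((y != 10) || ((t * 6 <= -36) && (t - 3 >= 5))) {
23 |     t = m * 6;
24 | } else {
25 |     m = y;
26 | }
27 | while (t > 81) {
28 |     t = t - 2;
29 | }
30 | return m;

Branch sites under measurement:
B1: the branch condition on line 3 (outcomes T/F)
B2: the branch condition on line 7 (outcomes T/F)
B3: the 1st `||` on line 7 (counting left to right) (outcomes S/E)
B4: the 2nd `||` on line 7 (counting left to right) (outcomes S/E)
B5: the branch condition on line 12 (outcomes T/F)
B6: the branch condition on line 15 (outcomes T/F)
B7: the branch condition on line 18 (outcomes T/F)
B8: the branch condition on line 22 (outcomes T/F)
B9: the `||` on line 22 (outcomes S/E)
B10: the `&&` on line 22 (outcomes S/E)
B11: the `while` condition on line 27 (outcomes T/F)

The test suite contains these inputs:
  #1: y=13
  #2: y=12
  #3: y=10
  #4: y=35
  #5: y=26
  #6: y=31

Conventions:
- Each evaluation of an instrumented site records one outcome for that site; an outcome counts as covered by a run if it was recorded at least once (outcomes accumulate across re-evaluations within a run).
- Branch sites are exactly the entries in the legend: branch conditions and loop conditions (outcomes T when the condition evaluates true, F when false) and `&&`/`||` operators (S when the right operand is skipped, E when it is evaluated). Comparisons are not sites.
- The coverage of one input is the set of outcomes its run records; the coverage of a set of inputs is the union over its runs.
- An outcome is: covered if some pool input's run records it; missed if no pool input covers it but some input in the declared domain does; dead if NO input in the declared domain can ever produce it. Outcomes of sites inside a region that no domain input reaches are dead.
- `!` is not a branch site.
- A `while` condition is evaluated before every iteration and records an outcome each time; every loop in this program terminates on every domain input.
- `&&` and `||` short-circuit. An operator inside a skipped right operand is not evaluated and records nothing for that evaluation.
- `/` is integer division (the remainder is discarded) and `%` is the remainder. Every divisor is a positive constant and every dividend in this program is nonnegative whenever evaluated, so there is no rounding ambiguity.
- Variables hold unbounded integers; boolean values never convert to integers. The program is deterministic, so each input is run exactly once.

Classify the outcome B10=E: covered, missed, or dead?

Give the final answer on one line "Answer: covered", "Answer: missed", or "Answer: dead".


no pool input records B10=E
checking all 39 inputs in the declared domain: B10=E is never recorded -> dead
Answer: dead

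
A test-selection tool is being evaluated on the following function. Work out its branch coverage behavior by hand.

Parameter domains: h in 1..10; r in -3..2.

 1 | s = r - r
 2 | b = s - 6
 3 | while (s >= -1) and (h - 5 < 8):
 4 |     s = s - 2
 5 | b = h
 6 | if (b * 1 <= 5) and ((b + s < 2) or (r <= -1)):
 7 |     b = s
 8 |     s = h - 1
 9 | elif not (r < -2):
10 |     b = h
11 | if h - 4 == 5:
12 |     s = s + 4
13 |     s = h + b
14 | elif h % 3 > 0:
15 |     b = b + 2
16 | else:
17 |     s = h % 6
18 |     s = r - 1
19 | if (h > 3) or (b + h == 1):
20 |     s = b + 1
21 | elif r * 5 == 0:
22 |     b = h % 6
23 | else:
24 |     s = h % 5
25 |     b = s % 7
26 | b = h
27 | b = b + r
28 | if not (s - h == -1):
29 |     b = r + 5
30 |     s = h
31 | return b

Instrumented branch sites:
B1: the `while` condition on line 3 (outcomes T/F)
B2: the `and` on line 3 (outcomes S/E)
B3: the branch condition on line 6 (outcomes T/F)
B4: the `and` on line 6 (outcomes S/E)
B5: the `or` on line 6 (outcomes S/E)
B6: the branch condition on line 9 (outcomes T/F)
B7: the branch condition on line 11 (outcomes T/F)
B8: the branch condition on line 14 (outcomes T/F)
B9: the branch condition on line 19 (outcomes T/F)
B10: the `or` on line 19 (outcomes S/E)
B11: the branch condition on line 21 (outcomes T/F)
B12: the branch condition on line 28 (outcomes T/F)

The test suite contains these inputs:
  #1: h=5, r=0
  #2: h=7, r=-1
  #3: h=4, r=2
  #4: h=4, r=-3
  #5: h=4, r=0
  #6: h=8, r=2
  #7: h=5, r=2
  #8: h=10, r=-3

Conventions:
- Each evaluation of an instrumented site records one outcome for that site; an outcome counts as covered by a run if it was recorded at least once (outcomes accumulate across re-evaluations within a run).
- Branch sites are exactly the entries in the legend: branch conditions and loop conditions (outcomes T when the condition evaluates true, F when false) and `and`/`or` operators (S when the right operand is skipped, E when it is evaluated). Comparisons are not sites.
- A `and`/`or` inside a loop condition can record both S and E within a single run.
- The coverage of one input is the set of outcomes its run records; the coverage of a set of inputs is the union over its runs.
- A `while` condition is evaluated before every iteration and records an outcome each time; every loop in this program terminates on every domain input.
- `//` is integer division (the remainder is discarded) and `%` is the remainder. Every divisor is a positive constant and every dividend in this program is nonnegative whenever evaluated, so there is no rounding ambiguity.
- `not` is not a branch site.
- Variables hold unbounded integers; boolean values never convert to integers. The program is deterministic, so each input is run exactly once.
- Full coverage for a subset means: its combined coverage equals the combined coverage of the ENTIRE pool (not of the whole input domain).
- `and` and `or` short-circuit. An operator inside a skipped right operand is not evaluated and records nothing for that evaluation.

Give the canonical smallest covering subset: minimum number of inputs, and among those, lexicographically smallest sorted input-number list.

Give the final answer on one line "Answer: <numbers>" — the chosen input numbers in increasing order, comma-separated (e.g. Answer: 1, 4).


#1 (h=5, r=0) -> B2->E, B1->T, B2->S, B1->F, B4->E, B5->E, B3->F, B6->T, B7->F, B8->T, B10->S, B9->T, B12->T; covered: B1=T, B1=F, B2=S, B2=E, B3=F, B4=E, B5=E, B6=T, B7=F, B8=T, B9=T, B10=S, B12=T
#2 (h=7, r=-1) -> B2->E, B1->T, B2->S, B1->F, B4->S, B3->F, B6->T, B7->F, B8->T, B10->S, B9->T, B12->T; covered: B1=T, B1=F, B2=S, B2=E, B3=F, B4=S, B6=T, B7=F, B8=T, B9=T, B10=S, B12=T
#3 (h=4, r=2) -> B2->E, B1->T, B2->S, B1->F, B4->E, B5->E, B3->F, B6->T, B7->F, B8->T, B10->S, B9->T, B12->T; covered: B1=T, B1=F, B2=S, B2=E, B3=F, B4=E, B5=E, B6=T, B7=F, B8=T, B9=T, B10=S, B12=T
#4 (h=4, r=-3) -> B2->E, B1->T, B2->S, B1->F, B4->E, B5->E, B3->T, B7->F, B8->T, B10->S, B9->T, B12->T; covered: B1=T, B1=F, B2=S, B2=E, B3=T, B4=E, B5=E, B7=F, B8=T, B9=T, B10=S, B12=T
#5 (h=4, r=0) -> B2->E, B1->T, B2->S, B1->F, B4->E, B5->E, B3->F, B6->T, B7->F, B8->T, B10->S, B9->T, B12->T; covered: B1=T, B1=F, B2=S, B2=E, B3=F, B4=E, B5=E, B6=T, B7=F, B8=T, B9=T, B10=S, B12=T
#6 (h=8, r=2) -> B2->E, B1->T, B2->S, B1->F, B4->S, B3->F, B6->T, B7->F, B8->T, B10->S, B9->T, B12->T; covered: B1=T, B1=F, B2=S, B2=E, B3=F, B4=S, B6=T, B7=F, B8=T, B9=T, B10=S, B12=T
#7 (h=5, r=2) -> B2->E, B1->T, B2->S, B1->F, B4->E, B5->E, B3->F, B6->T, B7->F, B8->T, B10->S, B9->T, B12->T; covered: B1=T, B1=F, B2=S, B2=E, B3=F, B4=E, B5=E, B6=T, B7=F, B8=T, B9=T, B10=S, B12=T
#8 (h=10, r=-3) -> B2->E, B1->T, B2->S, B1->F, B4->S, B3->F, B6->F, B7->F, B8->T, B10->S, B9->T, B12->T; covered: B1=T, B1=F, B2=S, B2=E, B3=F, B4=S, B6=F, B7=F, B8=T, B9=T, B10=S, B12=T
pool-wide coverage (16 outcomes): B1=T, B1=F, B2=S, B2=E, B3=T, B3=F, B4=S, B4=E, B5=E, B6=T, B6=F, B7=F, B8=T, B9=T, B10=S, B12=T
no size-1 subset reaches all 16 outcomes (best union: 13/16)
no size-2 subset reaches all 16 outcomes (best union: 15/16)
at size 3, {1, 4, 8} reaches all 16 outcomes; every lexicographically earlier size-3 subset fails
Answer: 1, 4, 8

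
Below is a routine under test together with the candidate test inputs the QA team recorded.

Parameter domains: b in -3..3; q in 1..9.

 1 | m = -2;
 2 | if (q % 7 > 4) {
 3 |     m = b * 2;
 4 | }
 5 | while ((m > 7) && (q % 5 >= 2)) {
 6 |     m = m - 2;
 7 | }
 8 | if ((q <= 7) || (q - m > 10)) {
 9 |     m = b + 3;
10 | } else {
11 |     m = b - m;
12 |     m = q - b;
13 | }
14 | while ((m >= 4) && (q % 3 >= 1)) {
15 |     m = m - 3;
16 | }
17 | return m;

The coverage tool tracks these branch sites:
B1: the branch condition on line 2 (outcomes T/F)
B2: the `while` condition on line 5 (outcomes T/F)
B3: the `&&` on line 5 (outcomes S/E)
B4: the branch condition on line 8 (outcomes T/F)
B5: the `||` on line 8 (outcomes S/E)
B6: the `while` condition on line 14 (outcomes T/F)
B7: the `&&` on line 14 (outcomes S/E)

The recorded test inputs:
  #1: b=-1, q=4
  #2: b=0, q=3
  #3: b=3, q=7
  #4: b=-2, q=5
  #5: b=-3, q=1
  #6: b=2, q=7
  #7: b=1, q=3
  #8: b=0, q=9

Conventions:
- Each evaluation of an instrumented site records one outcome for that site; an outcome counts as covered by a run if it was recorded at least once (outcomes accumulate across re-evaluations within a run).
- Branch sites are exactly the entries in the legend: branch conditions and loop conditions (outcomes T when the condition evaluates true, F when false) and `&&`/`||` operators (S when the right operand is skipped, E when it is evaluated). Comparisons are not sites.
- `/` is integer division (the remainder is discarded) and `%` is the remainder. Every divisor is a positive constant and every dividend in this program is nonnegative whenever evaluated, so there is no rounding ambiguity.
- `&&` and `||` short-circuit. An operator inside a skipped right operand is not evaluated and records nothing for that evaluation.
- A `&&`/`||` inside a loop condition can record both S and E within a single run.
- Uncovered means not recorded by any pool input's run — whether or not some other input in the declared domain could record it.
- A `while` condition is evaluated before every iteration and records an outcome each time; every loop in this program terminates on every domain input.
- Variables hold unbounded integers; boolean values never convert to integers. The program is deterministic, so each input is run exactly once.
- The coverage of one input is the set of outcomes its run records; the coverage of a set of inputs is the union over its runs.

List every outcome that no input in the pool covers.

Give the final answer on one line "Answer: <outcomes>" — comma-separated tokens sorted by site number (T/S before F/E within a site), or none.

run #1 (b=-1, q=4) runs B1->F, B3->S, B2->F, B5->S, B4->T, B7->S, B6->F; records B1=F, B2=F, B3=S, B4=T, B5=S, B6=F, B7=S
run #2 (b=0, q=3) runs B1->F, B3->S, B2->F, B5->S, B4->T, B7->S, B6->F; records B1=F, B2=F, B3=S, B4=T, B5=S, B6=F, B7=S
run #3 (b=3, q=7) runs B1->F, B3->S, B2->F, B5->S, B4->T, B7->E, B6->T, B7->S, B6->F; records B1=F, B2=F, B3=S, B4=T, B5=S, B6=T, B6=F, B7=S, B7=E
run #4 (b=-2, q=5) runs B1->T, B3->S, B2->F, B5->S, B4->T, B7->S, B6->F; records B1=T, B2=F, B3=S, B4=T, B5=S, B6=F, B7=S
run #5 (b=-3, q=1) runs B1->F, B3->S, B2->F, B5->S, B4->T, B7->S, B6->F; records B1=F, B2=F, B3=S, B4=T, B5=S, B6=F, B7=S
run #6 (b=2, q=7) runs B1->F, B3->S, B2->F, B5->S, B4->T, B7->E, B6->T, B7->S, B6->F; records B1=F, B2=F, B3=S, B4=T, B5=S, B6=T, B6=F, B7=S, B7=E
run #7 (b=1, q=3) runs B1->F, B3->S, B2->F, B5->S, B4->T, B7->E, B6->F; records B1=F, B2=F, B3=S, B4=T, B5=S, B6=F, B7=E
run #8 (b=0, q=9) runs B1->F, B3->S, B2->F, B5->E, B4->T, B7->S, B6->F; records B1=F, B2=F, B3=S, B4=T, B5=E, B6=F, B7=S
union over the pool: B1=T, B1=F, B2=F, B3=S, B4=T, B5=S, B5=E, B6=T, B6=F, B7=S, B7=E
uncovered (3 of 14): B2=T, B3=E, B4=F

Answer: B2=T, B3=E, B4=F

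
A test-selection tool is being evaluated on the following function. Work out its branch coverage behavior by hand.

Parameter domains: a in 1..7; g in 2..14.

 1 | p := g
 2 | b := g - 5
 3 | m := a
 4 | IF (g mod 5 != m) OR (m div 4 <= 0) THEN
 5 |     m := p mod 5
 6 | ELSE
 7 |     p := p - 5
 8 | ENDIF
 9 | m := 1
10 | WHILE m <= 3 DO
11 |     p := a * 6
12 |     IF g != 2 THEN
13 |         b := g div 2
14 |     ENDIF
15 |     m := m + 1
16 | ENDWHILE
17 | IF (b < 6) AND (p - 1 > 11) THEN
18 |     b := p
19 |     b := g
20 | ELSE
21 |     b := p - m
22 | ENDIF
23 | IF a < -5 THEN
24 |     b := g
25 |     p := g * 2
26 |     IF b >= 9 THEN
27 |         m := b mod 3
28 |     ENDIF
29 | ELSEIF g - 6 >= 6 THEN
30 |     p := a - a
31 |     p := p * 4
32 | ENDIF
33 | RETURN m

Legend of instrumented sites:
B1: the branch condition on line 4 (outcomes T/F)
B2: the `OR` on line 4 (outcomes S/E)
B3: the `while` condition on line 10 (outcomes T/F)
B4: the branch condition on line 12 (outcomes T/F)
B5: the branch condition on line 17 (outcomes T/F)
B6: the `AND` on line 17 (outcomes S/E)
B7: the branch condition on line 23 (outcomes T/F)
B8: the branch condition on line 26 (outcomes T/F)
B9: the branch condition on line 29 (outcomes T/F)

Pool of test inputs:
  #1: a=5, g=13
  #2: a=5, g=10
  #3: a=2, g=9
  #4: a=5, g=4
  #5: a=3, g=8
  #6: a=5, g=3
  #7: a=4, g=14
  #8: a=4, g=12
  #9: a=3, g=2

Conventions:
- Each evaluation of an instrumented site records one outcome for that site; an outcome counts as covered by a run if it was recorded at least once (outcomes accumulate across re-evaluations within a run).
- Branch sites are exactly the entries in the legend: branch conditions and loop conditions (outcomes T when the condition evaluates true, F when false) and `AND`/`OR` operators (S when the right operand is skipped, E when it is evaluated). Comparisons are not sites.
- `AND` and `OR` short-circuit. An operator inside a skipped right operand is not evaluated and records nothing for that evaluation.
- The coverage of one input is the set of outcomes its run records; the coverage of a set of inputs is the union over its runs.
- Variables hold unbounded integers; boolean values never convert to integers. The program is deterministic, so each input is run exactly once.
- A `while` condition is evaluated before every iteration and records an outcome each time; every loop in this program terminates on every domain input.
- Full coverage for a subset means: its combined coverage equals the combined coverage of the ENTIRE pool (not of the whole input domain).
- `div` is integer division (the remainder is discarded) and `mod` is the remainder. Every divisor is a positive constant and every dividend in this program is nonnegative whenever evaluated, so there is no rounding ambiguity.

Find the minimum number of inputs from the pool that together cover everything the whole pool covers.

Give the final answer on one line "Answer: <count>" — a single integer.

run #1 (a=5, g=13) runs B2->S, B1->T, B3->T, B4->T, B3->T, B4->T, B3->T, B4->T, B3->F, B6->S, B5->F, B7->F, B9->T; records B1=T, B2=S, B3=T, B3=F, B4=T, B5=F, B6=S, B7=F, B9=T
run #2 (a=5, g=10) runs B2->S, B1->T, B3->T, B4->T, B3->T, B4->T, B3->T, B4->T, B3->F, B6->E, B5->T, B7->F, B9->F; records B1=T, B2=S, B3=T, B3=F, B4=T, B5=T, B6=E, B7=F, B9=F
run #3 (a=2, g=9) runs B2->S, B1->T, B3->T, B4->T, B3->T, B4->T, B3->T, B4->T, B3->F, B6->E, B5->F, B7->F, B9->F; records B1=T, B2=S, B3=T, B3=F, B4=T, B5=F, B6=E, B7=F, B9=F
run #4 (a=5, g=4) runs B2->S, B1->T, B3->T, B4->T, B3->T, B4->T, B3->T, B4->T, B3->F, B6->E, B5->T, B7->F, B9->F; records B1=T, B2=S, B3=T, B3=F, B4=T, B5=T, B6=E, B7=F, B9=F
run #5 (a=3, g=8) runs B2->E, B1->T, B3->T, B4->T, B3->T, B4->T, B3->T, B4->T, B3->F, B6->E, B5->T, B7->F, B9->F; records B1=T, B2=E, B3=T, B3=F, B4=T, B5=T, B6=E, B7=F, B9=F
run #6 (a=5, g=3) runs B2->S, B1->T, B3->T, B4->T, B3->T, B4->T, B3->T, B4->T, B3->F, B6->E, B5->T, B7->F, B9->F; records B1=T, B2=S, B3=T, B3=F, B4=T, B5=T, B6=E, B7=F, B9=F
run #7 (a=4, g=14) runs B2->E, B1->F, B3->T, B4->T, B3->T, B4->T, B3->T, B4->T, B3->F, B6->S, B5->F, B7->F, B9->T; records B1=F, B2=E, B3=T, B3=F, B4=T, B5=F, B6=S, B7=F, B9=T
run #8 (a=4, g=12) runs B2->S, B1->T, B3->T, B4->T, B3->T, B4->T, B3->T, B4->T, B3->F, B6->S, B5->F, B7->F, B9->T; records B1=T, B2=S, B3=T, B3=F, B4=T, B5=F, B6=S, B7=F, B9=T
run #9 (a=3, g=2) runs B2->S, B1->T, B3->T, B4->F, B3->T, B4->F, B3->T, B4->F, B3->F, B6->E, B5->T, B7->F, B9->F; records B1=T, B2=S, B3=T, B3=F, B4=F, B5=T, B6=E, B7=F, B9=F
together the pool reaches 15 outcomes: B1=T, B1=F, B2=S, B2=E, B3=T, B3=F, B4=T, B4=F, B5=T, B5=F, B6=S, B6=E, B7=F, B9=T, B9=F
size 1 is not enough: best union over all size-1 subsets is 9/15
inputs {7, 9} (size 2) cover everything; no size-2 subset with a lexicographically smaller index list covers all 15

Answer: 2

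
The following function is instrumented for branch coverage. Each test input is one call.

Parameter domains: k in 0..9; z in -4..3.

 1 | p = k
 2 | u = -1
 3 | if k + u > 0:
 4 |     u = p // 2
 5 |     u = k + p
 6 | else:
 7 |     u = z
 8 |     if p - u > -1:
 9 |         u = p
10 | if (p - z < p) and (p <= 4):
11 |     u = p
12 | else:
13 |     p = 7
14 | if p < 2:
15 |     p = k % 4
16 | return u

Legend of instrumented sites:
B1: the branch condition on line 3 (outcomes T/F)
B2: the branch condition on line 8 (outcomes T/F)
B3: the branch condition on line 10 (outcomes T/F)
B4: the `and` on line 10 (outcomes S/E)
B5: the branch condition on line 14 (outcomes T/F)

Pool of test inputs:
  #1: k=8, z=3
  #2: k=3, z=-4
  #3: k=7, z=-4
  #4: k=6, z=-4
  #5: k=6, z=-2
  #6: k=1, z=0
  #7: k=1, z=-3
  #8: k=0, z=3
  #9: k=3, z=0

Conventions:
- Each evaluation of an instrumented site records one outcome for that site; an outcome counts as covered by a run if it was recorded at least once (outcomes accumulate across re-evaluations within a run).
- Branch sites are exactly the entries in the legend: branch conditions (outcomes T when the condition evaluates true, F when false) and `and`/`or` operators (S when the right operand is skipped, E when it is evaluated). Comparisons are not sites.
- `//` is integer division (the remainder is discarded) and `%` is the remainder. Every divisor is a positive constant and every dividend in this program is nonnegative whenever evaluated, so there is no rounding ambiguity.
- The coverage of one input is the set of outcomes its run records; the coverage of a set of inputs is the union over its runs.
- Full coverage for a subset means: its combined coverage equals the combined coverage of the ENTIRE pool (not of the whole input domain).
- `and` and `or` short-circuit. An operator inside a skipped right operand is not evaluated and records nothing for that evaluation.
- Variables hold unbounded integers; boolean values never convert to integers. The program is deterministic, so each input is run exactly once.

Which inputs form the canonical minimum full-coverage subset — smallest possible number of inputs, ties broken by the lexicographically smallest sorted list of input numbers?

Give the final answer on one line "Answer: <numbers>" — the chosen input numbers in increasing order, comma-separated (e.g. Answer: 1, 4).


#1 (k=8, z=3) -> B1->T, B4->E, B3->F, B5->F; covered: B1=T, B3=F, B4=E, B5=F
#2 (k=3, z=-4) -> B1->T, B4->S, B3->F, B5->F; covered: B1=T, B3=F, B4=S, B5=F
#3 (k=7, z=-4) -> B1->T, B4->S, B3->F, B5->F; covered: B1=T, B3=F, B4=S, B5=F
#4 (k=6, z=-4) -> B1->T, B4->S, B3->F, B5->F; covered: B1=T, B3=F, B4=S, B5=F
#5 (k=6, z=-2) -> B1->T, B4->S, B3->F, B5->F; covered: B1=T, B3=F, B4=S, B5=F
#6 (k=1, z=0) -> B1->F, B2->T, B4->S, B3->F, B5->F; covered: B1=F, B2=T, B3=F, B4=S, B5=F
#7 (k=1, z=-3) -> B1->F, B2->T, B4->S, B3->F, B5->F; covered: B1=F, B2=T, B3=F, B4=S, B5=F
#8 (k=0, z=3) -> B1->F, B2->F, B4->E, B3->T, B5->T; covered: B1=F, B2=F, B3=T, B4=E, B5=T
#9 (k=3, z=0) -> B1->T, B4->S, B3->F, B5->F; covered: B1=T, B3=F, B4=S, B5=F
the full pool covers 10 outcomes: B1=T, B1=F, B2=T, B2=F, B3=T, B3=F, B4=S, B4=E, B5=T, B5=F
checked all size-1 subsets: none covers 10 outcomes (max 5/10)
checked all size-2 subsets: none covers 10 outcomes (max 9/10)
at size 3, {1, 6, 8} reaches all 10 outcomes; every lexicographically earlier size-3 subset fails
Answer: 1, 6, 8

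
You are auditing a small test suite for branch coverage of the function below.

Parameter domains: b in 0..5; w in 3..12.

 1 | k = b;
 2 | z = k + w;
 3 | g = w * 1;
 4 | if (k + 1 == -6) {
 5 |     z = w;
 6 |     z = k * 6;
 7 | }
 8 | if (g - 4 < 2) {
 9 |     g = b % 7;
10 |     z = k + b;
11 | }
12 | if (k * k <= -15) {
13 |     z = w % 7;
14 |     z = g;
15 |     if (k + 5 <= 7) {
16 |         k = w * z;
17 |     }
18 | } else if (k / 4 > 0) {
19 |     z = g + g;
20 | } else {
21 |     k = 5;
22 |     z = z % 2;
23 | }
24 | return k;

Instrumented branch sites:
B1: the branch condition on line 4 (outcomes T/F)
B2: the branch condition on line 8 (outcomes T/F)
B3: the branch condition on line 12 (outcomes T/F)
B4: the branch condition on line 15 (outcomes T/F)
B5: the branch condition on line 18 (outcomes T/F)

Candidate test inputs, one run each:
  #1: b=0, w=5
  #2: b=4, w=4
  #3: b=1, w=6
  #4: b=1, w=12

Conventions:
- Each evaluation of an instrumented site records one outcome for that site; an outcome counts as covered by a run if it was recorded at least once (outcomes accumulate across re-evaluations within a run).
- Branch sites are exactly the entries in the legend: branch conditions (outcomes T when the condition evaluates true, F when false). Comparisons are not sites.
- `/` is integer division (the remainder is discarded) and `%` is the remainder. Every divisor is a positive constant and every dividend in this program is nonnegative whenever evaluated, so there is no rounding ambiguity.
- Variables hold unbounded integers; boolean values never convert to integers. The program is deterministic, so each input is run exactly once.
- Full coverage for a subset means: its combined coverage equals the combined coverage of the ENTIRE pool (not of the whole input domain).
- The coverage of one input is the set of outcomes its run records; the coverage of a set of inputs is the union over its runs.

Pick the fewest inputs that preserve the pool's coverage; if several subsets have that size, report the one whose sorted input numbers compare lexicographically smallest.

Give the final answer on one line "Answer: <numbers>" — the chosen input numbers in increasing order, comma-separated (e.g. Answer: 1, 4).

#1 (b=0, w=5) -> B1->F, B2->T, B3->F, B5->F; covered: B1=F, B2=T, B3=F, B5=F
#2 (b=4, w=4) -> B1->F, B2->T, B3->F, B5->T; covered: B1=F, B2=T, B3=F, B5=T
#3 (b=1, w=6) -> B1->F, B2->F, B3->F, B5->F; covered: B1=F, B2=F, B3=F, B5=F
#4 (b=1, w=12) -> B1->F, B2->F, B3->F, B5->F; covered: B1=F, B2=F, B3=F, B5=F
together the pool reaches 6 outcomes: B1=F, B2=T, B2=F, B3=F, B5=T, B5=F
size 1 is not enough: best union over all size-1 subsets is 4/6
the canonical winner is {2, 3}: size 2, full 6-outcome coverage, earliest index list among size-2 covers

Answer: 2, 3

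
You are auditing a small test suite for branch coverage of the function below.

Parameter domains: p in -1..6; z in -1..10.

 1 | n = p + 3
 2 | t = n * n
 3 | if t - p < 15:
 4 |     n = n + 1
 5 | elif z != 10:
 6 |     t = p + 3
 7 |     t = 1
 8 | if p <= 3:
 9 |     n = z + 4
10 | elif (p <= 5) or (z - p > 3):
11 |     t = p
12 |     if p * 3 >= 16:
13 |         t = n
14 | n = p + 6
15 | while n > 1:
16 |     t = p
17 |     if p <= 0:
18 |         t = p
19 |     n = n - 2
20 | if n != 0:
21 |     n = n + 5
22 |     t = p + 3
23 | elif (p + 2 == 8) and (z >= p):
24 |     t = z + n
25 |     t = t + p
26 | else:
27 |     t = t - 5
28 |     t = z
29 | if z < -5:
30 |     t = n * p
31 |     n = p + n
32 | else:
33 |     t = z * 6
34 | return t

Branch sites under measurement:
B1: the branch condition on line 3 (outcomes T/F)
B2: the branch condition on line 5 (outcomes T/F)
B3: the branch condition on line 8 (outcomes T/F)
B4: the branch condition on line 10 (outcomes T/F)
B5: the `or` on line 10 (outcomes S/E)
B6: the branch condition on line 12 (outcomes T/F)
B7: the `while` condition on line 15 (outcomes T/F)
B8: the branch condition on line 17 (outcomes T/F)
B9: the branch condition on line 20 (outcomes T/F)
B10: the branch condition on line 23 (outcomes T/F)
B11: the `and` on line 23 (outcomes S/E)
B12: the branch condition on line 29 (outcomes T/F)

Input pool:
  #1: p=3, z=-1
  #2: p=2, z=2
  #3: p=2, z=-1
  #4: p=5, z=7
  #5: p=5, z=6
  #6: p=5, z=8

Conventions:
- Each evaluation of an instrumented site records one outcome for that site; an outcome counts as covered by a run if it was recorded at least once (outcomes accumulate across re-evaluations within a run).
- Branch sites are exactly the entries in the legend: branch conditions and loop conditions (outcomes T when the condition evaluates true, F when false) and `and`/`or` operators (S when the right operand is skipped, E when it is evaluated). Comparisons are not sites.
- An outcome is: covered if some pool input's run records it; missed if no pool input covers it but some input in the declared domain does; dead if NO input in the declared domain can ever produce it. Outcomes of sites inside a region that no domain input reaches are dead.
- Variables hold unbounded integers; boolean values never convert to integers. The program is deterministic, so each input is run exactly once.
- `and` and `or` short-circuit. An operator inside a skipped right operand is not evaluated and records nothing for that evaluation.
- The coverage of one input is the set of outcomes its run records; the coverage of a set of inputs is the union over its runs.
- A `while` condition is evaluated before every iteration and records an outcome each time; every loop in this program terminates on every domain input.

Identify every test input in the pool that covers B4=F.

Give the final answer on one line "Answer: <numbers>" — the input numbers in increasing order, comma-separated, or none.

input #1 (p=3, z=-1): does not record B4=F
input #2 (p=2, z=2): does not record B4=F
input #3 (p=2, z=-1): does not record B4=F
input #4 (p=5, z=7): does not record B4=F
input #5 (p=5, z=6): does not record B4=F
input #6 (p=5, z=8): does not record B4=F

Answer: none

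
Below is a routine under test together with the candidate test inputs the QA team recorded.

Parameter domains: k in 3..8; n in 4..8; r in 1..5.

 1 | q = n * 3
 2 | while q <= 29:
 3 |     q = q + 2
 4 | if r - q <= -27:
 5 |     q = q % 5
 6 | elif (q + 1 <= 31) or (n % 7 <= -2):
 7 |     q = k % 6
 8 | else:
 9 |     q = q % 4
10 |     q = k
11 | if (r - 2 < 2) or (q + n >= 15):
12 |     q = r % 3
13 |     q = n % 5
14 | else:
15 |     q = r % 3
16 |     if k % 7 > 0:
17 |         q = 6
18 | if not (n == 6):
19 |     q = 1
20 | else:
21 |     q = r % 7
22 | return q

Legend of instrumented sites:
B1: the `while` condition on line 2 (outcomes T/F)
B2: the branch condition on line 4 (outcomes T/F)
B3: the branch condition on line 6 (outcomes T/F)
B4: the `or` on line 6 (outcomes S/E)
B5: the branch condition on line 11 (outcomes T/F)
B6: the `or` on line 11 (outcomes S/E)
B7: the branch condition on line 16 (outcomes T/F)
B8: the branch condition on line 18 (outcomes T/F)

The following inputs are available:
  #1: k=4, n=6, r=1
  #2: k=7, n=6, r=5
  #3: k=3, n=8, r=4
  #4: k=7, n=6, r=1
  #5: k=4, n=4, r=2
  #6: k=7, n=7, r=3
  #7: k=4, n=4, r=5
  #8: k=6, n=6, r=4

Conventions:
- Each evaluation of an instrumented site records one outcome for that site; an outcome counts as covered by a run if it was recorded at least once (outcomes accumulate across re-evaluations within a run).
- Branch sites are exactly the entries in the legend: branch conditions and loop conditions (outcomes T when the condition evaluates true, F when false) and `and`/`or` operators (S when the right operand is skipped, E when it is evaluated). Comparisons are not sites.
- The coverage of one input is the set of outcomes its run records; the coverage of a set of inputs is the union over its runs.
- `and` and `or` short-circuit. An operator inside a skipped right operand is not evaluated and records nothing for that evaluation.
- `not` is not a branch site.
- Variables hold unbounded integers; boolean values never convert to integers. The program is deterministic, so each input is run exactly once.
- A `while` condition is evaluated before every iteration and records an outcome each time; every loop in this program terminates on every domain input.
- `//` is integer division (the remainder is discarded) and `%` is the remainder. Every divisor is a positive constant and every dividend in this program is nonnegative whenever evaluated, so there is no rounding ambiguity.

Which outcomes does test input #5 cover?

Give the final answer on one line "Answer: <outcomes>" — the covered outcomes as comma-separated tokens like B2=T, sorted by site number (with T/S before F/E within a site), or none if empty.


Simulating input #5 (k=4, n=4, r=2) step by step:
  B1->T, B1->T, B1->T, B1->T, B1->T, B1->T, B1->T, B1->T, B1->T, B1->F
  B2->T, B6->S, B5->T, B8->T
as a set, this run covers: B1=T, B1=F, B2=T, B5=T, B6=S, B8=T
Answer: B1=T, B1=F, B2=T, B5=T, B6=S, B8=T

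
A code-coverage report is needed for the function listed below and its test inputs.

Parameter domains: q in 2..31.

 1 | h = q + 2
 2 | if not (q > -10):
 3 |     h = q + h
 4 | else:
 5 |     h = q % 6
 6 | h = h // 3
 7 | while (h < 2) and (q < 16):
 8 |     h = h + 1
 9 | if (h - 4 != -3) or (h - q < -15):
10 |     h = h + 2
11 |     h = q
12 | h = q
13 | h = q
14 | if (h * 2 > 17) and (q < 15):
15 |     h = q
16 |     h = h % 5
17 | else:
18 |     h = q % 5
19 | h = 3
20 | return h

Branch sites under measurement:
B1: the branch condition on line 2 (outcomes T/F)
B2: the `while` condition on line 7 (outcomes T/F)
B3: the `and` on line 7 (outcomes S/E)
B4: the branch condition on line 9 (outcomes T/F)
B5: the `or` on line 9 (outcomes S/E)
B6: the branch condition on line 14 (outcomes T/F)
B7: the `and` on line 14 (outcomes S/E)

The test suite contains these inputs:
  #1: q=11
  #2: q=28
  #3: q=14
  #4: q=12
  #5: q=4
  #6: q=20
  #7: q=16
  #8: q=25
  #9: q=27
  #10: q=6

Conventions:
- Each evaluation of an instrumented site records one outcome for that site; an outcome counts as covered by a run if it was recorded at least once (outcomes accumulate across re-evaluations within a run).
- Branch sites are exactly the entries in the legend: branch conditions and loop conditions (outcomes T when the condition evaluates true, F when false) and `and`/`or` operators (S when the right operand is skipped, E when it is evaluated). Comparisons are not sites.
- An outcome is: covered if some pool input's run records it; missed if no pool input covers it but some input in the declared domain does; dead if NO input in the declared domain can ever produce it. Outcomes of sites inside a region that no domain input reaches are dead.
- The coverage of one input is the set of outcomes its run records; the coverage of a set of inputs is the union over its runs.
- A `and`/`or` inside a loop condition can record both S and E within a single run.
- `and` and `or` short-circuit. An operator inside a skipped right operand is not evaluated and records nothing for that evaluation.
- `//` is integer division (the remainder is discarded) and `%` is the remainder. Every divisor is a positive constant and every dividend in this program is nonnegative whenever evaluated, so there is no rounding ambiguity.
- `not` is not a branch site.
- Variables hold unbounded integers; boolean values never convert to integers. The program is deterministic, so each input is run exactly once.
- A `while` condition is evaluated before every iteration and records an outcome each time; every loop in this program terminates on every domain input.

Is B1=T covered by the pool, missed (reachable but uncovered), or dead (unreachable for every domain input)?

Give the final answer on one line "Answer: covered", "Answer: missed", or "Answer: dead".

no pool input records B1=T
checking all 30 inputs in the declared domain: B1=T is never recorded -> dead

Answer: dead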